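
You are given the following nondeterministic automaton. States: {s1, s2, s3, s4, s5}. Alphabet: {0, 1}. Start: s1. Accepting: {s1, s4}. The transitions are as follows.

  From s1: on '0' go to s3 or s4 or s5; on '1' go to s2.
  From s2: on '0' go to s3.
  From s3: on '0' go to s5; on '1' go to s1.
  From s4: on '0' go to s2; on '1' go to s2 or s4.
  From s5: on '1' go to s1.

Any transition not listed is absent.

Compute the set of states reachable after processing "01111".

{s2, s4}

Start in {s1}.
Read '0': s1→{s3, s4, s5}; now {s3, s4, s5}.
Read '1': s3→{s1}, s4→{s2, s4}, s5→{s1}; now {s1, s2, s4}.
Read '1': s1→{s2}, s2→∅, s4→{s2, s4}; now {s2, s4}.
Read '1': s2→∅, s4→{s2, s4}; now {s2, s4}.
Read '1': s2→∅, s4→{s2, s4}; now {s2, s4}.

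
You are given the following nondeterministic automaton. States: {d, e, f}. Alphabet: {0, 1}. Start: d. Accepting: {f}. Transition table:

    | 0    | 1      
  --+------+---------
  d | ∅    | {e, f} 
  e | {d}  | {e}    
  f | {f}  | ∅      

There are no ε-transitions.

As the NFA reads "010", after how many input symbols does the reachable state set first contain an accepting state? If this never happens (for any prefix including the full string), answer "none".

Start in {d}.
Read '0': {d} → ∅.
The set is empty and remains empty for the remaining 2 symbols.
No reachable set along the way intersects F.

none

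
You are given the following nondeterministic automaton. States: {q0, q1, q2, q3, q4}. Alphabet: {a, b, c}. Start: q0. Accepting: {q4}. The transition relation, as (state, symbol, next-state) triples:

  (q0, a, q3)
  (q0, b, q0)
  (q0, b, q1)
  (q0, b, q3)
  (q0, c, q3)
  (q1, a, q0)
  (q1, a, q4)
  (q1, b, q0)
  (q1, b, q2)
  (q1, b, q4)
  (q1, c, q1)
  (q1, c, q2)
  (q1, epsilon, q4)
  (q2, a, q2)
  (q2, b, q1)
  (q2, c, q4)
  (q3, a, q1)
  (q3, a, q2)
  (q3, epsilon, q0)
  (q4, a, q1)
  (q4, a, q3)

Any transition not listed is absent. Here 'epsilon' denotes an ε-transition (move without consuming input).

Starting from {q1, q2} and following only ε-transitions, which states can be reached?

{q1, q2, q4}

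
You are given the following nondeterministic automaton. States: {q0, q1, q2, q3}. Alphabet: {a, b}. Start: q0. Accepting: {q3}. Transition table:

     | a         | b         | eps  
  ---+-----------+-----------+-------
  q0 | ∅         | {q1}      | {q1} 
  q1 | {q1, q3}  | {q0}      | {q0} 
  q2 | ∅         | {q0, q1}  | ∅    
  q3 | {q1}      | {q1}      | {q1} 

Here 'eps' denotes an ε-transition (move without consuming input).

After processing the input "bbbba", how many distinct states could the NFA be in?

3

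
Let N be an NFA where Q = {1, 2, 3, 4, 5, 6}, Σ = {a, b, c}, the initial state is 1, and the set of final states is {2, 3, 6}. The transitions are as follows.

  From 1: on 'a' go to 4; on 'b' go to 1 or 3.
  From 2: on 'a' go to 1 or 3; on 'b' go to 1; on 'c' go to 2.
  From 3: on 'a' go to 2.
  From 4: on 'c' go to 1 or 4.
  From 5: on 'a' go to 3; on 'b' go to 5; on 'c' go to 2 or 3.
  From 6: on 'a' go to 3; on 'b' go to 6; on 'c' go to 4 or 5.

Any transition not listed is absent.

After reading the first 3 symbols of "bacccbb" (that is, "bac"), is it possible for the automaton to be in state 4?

Start in {1}.
Read 'b': {1} → {1, 3}.
Read 'a': {1, 3} → {2, 4}.
Read 'c': {2, 4} → {1, 2, 4}.
State 4 is in {1, 2, 4}.

Yes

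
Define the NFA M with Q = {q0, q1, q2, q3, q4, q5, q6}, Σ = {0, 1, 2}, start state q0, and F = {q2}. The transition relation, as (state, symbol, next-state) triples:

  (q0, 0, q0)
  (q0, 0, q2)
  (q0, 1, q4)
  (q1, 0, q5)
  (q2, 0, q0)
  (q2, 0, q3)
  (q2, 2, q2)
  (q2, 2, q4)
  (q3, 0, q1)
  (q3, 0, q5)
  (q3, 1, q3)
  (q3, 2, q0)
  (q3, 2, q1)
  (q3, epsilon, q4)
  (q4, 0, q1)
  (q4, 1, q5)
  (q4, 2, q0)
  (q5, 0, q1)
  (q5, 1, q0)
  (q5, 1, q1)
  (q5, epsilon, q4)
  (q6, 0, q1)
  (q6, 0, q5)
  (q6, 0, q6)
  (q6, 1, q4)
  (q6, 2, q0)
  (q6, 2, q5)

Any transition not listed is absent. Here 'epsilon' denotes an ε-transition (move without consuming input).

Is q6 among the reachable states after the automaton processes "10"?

No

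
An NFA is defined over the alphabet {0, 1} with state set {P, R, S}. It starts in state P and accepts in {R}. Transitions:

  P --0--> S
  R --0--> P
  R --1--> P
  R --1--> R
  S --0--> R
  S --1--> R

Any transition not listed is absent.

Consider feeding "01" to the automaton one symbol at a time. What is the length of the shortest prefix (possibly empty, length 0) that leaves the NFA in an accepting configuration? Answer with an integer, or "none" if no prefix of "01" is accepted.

Start in {P}.
Read '0': {P} → {S}.
Read '1': {S} → {R}.
None of the earlier sets intersect F, but {R} does.

2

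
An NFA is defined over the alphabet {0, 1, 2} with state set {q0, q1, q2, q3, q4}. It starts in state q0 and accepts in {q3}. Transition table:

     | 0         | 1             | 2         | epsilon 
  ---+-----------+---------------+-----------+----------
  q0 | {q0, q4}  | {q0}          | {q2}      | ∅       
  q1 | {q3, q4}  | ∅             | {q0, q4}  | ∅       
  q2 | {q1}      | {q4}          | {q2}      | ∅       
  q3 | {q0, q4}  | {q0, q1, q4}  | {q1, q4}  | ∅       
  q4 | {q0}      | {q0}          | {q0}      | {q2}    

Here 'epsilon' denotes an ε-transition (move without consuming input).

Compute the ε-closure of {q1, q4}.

{q1, q2, q4}

Begin with {q1, q4}.
ε-move q4 → q2; add q2.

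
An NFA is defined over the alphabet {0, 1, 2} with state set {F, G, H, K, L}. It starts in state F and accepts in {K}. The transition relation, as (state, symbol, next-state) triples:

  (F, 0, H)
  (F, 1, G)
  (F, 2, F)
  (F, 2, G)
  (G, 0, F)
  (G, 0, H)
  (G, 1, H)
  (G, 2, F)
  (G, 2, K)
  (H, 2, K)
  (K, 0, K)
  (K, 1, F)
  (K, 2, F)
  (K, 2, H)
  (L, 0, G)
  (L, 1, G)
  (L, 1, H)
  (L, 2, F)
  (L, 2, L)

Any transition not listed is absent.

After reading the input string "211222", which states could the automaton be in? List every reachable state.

{F, G, K}

Start in {F}.
Read '2': {F} → {F, G}.
Read '1': {F, G} → {G, H}.
Read '1': {G, H} → {H}.
Read '2': {H} → {K}.
Read '2': {K} → {F, H}.
Read '2': {F, H} → {F, G, K}.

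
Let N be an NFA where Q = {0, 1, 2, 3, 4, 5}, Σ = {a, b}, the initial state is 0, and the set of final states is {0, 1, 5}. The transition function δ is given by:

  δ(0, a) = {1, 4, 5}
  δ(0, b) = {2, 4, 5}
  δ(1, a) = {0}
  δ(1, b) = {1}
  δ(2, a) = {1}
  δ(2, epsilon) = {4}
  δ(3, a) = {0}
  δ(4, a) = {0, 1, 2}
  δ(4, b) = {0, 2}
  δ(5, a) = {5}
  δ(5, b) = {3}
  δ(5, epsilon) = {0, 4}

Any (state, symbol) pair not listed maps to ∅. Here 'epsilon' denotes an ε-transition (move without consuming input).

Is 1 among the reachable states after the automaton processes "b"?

Start in {0}.
Read 'b': {0} → {0, 2, 4, 5}.
State 1 is not in {0, 2, 4, 5}.

No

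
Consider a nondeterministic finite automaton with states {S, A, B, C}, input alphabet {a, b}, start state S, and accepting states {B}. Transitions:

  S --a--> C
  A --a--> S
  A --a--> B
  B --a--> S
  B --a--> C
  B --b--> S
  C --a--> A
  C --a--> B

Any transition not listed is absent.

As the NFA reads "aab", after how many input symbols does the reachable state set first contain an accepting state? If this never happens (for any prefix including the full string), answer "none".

2

Start in {S}.
Read 'a': S→{C}; now {C}.
Read 'a': C→{A, B}; now {A, B}.
None of the earlier sets intersect F, but {A, B} does.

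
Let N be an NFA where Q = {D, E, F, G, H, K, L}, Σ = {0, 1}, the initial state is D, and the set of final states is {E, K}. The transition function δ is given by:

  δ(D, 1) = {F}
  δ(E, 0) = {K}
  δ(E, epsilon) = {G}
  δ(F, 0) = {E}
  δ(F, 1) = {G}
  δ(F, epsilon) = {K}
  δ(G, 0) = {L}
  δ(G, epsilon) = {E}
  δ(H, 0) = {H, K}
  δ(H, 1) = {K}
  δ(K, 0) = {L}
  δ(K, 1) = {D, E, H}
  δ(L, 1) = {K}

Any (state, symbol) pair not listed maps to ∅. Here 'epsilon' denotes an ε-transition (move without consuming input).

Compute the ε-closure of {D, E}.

Begin with {D, E}.
ε-move E → G; add G.

{D, E, G}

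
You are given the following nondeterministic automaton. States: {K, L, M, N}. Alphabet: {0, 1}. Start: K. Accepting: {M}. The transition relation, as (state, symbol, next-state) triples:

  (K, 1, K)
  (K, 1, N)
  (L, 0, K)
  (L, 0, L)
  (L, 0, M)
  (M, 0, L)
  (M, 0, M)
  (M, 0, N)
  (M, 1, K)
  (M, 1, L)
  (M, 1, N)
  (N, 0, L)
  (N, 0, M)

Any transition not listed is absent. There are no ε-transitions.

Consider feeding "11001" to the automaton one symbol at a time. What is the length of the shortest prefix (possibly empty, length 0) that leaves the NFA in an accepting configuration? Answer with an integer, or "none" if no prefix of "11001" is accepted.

3

Start in {K}.
Read '1': K→{K, N}; now {K, N}.
Read '1': K→{K, N}, N→∅; now {K, N}.
Read '0': K→∅, N→{L, M}; now {L, M}.
None of the earlier sets intersect F, but {L, M} does.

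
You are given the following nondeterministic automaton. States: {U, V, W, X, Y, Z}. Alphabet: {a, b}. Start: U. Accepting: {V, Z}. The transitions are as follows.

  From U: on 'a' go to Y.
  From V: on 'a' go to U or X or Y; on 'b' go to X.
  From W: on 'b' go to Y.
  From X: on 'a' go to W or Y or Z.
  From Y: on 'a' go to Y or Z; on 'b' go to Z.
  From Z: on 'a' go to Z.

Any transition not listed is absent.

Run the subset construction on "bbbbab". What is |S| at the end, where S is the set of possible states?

Start in {U}.
Read 'b': U→∅; now ∅.
The set is empty and remains empty for the remaining 5 symbols.
That set has 0 states.

0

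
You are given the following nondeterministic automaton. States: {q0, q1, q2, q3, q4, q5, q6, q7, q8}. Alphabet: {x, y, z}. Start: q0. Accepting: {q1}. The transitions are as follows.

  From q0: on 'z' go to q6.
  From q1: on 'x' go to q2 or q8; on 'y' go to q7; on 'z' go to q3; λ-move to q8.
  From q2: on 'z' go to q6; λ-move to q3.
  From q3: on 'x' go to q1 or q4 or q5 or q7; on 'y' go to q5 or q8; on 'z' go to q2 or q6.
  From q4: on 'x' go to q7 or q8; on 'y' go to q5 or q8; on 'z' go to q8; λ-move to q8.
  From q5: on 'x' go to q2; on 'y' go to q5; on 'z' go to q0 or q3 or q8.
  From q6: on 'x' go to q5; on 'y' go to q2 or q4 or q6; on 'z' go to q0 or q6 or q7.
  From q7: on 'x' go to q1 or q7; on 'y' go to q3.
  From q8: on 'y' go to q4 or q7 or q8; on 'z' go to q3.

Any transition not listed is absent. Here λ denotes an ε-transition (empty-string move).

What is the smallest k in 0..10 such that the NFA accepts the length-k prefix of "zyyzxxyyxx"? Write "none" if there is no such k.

Start in {q0}.
Read 'z': q0→{q6}; now {q6}.
Read 'y': q6→{q2, q4, q6}; union {q2, q4, q6}; ε-closure = {q2, q3, q4, q6, q8}.
Read 'y': q2→∅, q3→{q5, q8}, q4→{q5, q8}, q6→{q2, q4, q6}, q8→{q4, q7, q8}; union {q2, q4, q5, q6, q7, q8}; ε-closure = {q2, q3, q4, q5, q6, q7, q8}.
Read 'z': q2→{q6}, q3→{q2, q6}, q4→{q8}, q5→{q0, q3, q8}, q6→{q0, q6, q7}, q7→∅, q8→{q3}; now {q0, q2, q3, q6, q7, q8}.
Read 'x': q0→∅, q2→∅, q3→{q1, q4, q5, q7}, q6→{q5}, q7→{q1, q7}, q8→∅; union {q1, q4, q5, q7}; ε-closure = {q1, q4, q5, q7, q8}.
None of the earlier sets intersect F, but {q1, q4, q5, q7, q8} does.

5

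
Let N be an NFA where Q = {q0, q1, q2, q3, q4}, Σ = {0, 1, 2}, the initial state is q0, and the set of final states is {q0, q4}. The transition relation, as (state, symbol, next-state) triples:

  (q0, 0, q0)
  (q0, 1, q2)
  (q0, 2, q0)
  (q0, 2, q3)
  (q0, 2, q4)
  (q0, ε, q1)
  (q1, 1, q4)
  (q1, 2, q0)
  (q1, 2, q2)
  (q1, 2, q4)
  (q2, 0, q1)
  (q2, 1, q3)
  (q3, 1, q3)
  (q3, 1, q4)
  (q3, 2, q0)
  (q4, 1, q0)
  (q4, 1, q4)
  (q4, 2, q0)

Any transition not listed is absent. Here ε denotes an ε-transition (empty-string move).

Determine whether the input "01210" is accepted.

Start: ε-closure({q0}) = {q0, q1}.
Read '0': {q0, q1} → {q0, q1}.
Read '1': {q0, q1} → {q2, q4}.
Read '2': {q2, q4} → {q0, q1}.
Read '1': {q0, q1} → {q2, q4}.
Read '0': {q2, q4} → {q1}.
The final set {q1} contains no accepting state.

No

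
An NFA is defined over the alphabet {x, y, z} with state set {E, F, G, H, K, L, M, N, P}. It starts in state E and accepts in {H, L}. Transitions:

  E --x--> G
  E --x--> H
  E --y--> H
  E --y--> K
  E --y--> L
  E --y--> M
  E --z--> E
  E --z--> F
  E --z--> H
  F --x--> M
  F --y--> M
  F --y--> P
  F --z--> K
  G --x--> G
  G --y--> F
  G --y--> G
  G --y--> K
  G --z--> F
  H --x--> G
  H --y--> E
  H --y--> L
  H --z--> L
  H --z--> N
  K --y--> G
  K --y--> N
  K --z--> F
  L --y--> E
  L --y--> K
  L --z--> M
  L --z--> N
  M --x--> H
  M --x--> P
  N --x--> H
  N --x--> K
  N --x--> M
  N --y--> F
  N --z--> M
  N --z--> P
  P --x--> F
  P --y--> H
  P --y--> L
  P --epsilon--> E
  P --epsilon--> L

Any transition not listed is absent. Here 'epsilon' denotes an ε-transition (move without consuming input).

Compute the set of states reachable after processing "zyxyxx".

Start in {E}.
Read 'z': {E} → {E, F, H}.
Read 'y': {E, F, H} → {E, H, K, L, M, P}.
Read 'x': {E, H, K, L, M, P} → {E, F, G, H, L, P}.
Read 'y': {E, F, G, H, L, P} → {E, F, G, H, K, L, M, P}.
Read 'x': {E, F, G, H, K, L, M, P} → {E, F, G, H, L, M, P}.
Read 'x': {E, F, G, H, L, M, P} → {E, F, G, H, L, M, P}.

{E, F, G, H, L, M, P}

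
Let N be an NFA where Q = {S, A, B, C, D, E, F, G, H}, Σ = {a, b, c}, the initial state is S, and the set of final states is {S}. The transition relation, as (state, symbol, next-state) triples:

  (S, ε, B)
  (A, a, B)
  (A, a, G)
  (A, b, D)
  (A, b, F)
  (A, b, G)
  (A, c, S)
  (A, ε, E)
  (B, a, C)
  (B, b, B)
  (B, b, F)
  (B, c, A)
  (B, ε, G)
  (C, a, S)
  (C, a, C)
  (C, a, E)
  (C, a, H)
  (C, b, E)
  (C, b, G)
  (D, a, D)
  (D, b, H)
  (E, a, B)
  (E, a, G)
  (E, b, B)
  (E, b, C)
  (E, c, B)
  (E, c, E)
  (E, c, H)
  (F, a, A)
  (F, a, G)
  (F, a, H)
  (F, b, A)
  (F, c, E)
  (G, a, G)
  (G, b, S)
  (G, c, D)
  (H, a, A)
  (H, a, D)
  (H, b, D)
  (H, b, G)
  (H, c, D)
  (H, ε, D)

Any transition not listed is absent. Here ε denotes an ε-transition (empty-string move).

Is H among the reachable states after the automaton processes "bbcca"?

Start: ε-closure({S}) = {S, B, G}.
Read 'b': {S, B, G} → {S, B, F, G}.
Read 'b': {S, B, F, G} → {S, A, B, E, F, G}.
Read 'c': {S, A, B, E, F, G} → {S, A, B, D, E, G, H}.
Read 'c': {S, A, B, D, E, G, H} → {S, A, B, D, E, G, H}.
Read 'a': {S, A, B, D, E, G, H} → {A, B, C, D, E, G}.
State H is not in {A, B, C, D, E, G}.

No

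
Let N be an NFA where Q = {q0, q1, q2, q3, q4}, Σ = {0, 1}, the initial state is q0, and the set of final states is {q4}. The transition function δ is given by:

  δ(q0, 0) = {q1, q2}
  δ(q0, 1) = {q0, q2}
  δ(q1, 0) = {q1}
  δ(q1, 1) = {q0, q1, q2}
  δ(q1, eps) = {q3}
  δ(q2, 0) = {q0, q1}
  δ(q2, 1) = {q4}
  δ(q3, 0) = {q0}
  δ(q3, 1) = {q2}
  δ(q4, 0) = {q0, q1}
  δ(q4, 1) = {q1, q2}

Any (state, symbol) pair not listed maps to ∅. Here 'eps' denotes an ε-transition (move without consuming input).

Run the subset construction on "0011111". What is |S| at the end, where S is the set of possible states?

5

Start in {q0}.
Read '0': q0→{q1, q2}; union {q1, q2}; ε-closure = {q1, q2, q3}.
Read '0': q1→{q1}, q2→{q0, q1}, q3→{q0}; union {q0, q1}; ε-closure = {q0, q1, q3}.
Read '1': q0→{q0, q2}, q1→{q0, q1, q2}, q3→{q2}; union {q0, q1, q2}; ε-closure = {q0, q1, q2, q3}.
Read '1': q0→{q0, q2}, q1→{q0, q1, q2}, q2→{q4}, q3→{q2}; union {q0, q1, q2, q4}; ε-closure = {q0, q1, q2, q3, q4}.
Read '1': q0→{q0, q2}, q1→{q0, q1, q2}, q2→{q4}, q3→{q2}, q4→{q1, q2}; union {q0, q1, q2, q4}; ε-closure = {q0, q1, q2, q3, q4}.
Read '1': q0→{q0, q2}, q1→{q0, q1, q2}, q2→{q4}, q3→{q2}, q4→{q1, q2}; union {q0, q1, q2, q4}; ε-closure = {q0, q1, q2, q3, q4}.
Read '1': q0→{q0, q2}, q1→{q0, q1, q2}, q2→{q4}, q3→{q2}, q4→{q1, q2}; union {q0, q1, q2, q4}; ε-closure = {q0, q1, q2, q3, q4}.
That set has 5 states.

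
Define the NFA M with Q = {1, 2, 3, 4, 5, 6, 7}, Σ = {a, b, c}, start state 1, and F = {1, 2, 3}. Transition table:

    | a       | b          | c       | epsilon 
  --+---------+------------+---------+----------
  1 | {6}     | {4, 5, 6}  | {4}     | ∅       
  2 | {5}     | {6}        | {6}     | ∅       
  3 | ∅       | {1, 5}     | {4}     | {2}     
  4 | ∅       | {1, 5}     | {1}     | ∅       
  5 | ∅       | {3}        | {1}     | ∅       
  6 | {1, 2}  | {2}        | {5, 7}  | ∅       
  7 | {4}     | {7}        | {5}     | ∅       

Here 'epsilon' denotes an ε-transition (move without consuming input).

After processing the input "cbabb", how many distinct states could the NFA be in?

1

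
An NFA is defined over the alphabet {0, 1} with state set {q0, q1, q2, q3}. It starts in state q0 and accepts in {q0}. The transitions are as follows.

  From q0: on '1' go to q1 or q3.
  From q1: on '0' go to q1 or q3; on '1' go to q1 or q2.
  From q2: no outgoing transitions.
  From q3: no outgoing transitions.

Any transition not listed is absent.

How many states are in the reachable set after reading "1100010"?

Start in {q0}.
Read '1': q0→{q1, q3}; now {q1, q3}.
Read '1': q1→{q1, q2}, q3→∅; now {q1, q2}.
Read '0': q1→{q1, q3}, q2→∅; now {q1, q3}.
Read '0': q1→{q1, q3}, q3→∅; now {q1, q3}.
Read '0': q1→{q1, q3}, q3→∅; now {q1, q3}.
Read '1': q1→{q1, q2}, q3→∅; now {q1, q2}.
Read '0': q1→{q1, q3}, q2→∅; now {q1, q3}.
That set has 2 states.

2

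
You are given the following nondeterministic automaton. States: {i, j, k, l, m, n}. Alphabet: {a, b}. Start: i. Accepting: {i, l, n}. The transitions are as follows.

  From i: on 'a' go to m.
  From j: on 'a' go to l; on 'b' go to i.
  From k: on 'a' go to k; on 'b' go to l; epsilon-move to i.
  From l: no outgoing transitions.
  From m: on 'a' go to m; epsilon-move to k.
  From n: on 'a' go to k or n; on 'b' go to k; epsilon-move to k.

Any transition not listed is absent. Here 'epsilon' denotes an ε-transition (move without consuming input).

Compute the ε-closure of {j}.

{j}

Begin with {j}.
No ε-moves leave this set, so the closure equals the set itself.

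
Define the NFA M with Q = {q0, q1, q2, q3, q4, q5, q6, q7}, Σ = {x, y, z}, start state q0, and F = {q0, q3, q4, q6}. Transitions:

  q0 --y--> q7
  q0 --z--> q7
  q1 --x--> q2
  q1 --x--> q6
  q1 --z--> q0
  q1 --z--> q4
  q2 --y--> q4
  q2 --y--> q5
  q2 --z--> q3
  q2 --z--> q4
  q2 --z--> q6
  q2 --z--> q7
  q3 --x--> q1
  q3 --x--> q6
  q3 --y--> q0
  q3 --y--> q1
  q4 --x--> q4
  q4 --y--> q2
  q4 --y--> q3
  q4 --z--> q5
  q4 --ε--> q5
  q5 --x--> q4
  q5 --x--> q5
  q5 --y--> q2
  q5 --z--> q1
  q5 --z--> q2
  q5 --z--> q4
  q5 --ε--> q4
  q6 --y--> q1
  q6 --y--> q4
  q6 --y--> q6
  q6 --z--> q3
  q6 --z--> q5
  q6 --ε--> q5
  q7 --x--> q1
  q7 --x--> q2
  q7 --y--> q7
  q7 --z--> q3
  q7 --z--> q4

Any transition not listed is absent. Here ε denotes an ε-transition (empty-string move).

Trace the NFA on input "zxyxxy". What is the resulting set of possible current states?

Start in {q0}.
Read 'z': q0→{q7}; now {q7}.
Read 'x': q7→{q1, q2}; now {q1, q2}.
Read 'y': q1→∅, q2→{q4, q5}; now {q4, q5}.
Read 'x': q4→{q4}, q5→{q4, q5}; now {q4, q5}.
Read 'x': q4→{q4}, q5→{q4, q5}; now {q4, q5}.
Read 'y': q4→{q2, q3}, q5→{q2}; now {q2, q3}.

{q2, q3}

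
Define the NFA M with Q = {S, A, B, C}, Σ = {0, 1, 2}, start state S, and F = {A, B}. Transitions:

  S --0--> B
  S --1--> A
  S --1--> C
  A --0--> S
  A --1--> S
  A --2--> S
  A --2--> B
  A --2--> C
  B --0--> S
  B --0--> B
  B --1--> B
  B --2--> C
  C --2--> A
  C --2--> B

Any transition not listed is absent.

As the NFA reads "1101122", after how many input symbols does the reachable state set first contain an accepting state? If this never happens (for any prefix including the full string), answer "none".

1

Start in {S}.
Read '1': {S} → {A, C}.
None of the earlier sets intersect F, but {A, C} does.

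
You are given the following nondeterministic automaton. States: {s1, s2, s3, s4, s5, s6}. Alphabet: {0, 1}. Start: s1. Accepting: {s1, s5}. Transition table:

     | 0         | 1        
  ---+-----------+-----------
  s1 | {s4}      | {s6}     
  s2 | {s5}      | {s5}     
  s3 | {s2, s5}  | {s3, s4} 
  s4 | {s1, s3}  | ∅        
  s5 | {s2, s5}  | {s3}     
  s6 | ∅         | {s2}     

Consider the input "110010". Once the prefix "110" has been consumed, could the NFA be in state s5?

Yes

Start in {s1}.
Read '1': {s1} → {s6}.
Read '1': {s6} → {s2}.
Read '0': {s2} → {s5}.
State s5 is in {s5}.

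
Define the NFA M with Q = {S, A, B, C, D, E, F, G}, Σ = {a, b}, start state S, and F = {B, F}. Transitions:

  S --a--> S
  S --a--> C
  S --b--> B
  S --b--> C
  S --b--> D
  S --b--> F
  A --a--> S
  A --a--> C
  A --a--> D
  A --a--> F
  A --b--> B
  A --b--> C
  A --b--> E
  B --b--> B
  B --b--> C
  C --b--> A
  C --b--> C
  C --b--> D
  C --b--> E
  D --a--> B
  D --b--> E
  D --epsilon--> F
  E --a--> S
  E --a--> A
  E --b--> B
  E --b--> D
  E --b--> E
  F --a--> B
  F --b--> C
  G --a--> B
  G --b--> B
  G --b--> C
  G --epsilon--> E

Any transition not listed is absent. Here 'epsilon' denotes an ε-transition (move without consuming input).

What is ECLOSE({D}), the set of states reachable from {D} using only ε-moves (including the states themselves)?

{D, F}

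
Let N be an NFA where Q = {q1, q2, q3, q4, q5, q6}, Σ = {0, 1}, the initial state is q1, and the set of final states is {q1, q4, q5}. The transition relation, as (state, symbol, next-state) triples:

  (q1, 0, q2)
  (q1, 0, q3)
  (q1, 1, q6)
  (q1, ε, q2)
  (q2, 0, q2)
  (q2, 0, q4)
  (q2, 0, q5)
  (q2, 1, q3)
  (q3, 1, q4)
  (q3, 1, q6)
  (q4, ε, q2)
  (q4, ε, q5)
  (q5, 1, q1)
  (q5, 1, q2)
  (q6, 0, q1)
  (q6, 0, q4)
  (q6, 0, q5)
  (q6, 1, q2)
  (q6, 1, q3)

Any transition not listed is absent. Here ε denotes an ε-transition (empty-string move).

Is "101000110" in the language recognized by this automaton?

Yes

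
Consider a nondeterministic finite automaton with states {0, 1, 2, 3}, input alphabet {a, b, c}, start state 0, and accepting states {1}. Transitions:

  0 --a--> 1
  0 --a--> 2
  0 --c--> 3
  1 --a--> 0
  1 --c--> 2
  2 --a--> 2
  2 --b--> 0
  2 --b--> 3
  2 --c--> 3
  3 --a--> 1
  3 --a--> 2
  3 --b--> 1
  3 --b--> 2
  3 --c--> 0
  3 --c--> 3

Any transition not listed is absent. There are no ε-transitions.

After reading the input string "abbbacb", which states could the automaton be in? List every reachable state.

{0, 1, 2, 3}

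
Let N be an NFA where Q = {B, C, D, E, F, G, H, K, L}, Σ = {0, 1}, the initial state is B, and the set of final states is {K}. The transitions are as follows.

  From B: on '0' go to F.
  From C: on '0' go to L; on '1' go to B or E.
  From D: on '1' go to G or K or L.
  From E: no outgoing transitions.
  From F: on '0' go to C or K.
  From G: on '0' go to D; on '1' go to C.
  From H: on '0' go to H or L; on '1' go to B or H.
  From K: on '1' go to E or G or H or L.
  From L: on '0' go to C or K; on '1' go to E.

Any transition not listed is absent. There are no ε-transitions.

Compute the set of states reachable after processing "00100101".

{B, E, G, H, K, L}

Start in {B}.
Read '0': B→{F}; now {F}.
Read '0': F→{C, K}; now {C, K}.
Read '1': C→{B, E}, K→{E, G, H, L}; now {B, E, G, H, L}.
Read '0': B→{F}, E→∅, G→{D}, H→{H, L}, L→{C, K}; now {C, D, F, H, K, L}.
Read '0': C→{L}, D→∅, F→{C, K}, H→{H, L}, K→∅, L→{C, K}; now {C, H, K, L}.
Read '1': C→{B, E}, H→{B, H}, K→{E, G, H, L}, L→{E}; now {B, E, G, H, L}.
Read '0': B→{F}, E→∅, G→{D}, H→{H, L}, L→{C, K}; now {C, D, F, H, K, L}.
Read '1': C→{B, E}, D→{G, K, L}, F→∅, H→{B, H}, K→{E, G, H, L}, L→{E}; now {B, E, G, H, K, L}.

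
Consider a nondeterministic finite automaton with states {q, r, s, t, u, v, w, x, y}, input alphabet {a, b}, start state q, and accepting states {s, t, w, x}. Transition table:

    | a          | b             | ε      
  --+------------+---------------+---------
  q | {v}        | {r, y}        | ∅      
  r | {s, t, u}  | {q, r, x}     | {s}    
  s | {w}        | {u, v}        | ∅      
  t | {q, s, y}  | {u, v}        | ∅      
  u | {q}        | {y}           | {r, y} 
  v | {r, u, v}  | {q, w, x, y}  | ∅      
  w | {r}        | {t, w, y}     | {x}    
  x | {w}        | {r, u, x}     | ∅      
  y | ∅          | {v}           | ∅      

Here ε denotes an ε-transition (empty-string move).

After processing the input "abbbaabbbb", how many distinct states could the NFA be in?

Start in {q}.
Read 'a': q→{v}; now {v}.
Read 'b': v→{q, w, x, y}; now {q, w, x, y}.
Read 'b': q→{r, y}, w→{t, w, y}, x→{r, u, x}, y→{v}; union {r, t, u, v, w, x, y}; ε-closure = {r, s, t, u, v, w, x, y}.
Read 'b': r→{q, r, x}, s→{u, v}, t→{u, v}, u→{y}, v→{q, w, x, y}, w→{t, w, y}, x→{r, u, x}, y→{v}; union {q, r, t, u, v, w, x, y}; ε-closure = {q, r, s, t, u, v, w, x, y}.
Read 'a': q→{v}, r→{s, t, u}, s→{w}, t→{q, s, y}, u→{q}, v→{r, u, v}, w→{r}, x→{w}, y→∅; union {q, r, s, t, u, v, w, y}; ε-closure = {q, r, s, t, u, v, w, x, y}.
Read 'a': q→{v}, r→{s, t, u}, s→{w}, t→{q, s, y}, u→{q}, v→{r, u, v}, w→{r}, x→{w}, y→∅; union {q, r, s, t, u, v, w, y}; ε-closure = {q, r, s, t, u, v, w, x, y}.
Read 'b': q→{r, y}, r→{q, r, x}, s→{u, v}, t→{u, v}, u→{y}, v→{q, w, x, y}, w→{t, w, y}, x→{r, u, x}, y→{v}; union {q, r, t, u, v, w, x, y}; ε-closure = {q, r, s, t, u, v, w, x, y}.
Read 'b': q→{r, y}, r→{q, r, x}, s→{u, v}, t→{u, v}, u→{y}, v→{q, w, x, y}, w→{t, w, y}, x→{r, u, x}, y→{v}; union {q, r, t, u, v, w, x, y}; ε-closure = {q, r, s, t, u, v, w, x, y}.
Read 'b': q→{r, y}, r→{q, r, x}, s→{u, v}, t→{u, v}, u→{y}, v→{q, w, x, y}, w→{t, w, y}, x→{r, u, x}, y→{v}; union {q, r, t, u, v, w, x, y}; ε-closure = {q, r, s, t, u, v, w, x, y}.
Read 'b': q→{r, y}, r→{q, r, x}, s→{u, v}, t→{u, v}, u→{y}, v→{q, w, x, y}, w→{t, w, y}, x→{r, u, x}, y→{v}; union {q, r, t, u, v, w, x, y}; ε-closure = {q, r, s, t, u, v, w, x, y}.
That set has 9 states.

9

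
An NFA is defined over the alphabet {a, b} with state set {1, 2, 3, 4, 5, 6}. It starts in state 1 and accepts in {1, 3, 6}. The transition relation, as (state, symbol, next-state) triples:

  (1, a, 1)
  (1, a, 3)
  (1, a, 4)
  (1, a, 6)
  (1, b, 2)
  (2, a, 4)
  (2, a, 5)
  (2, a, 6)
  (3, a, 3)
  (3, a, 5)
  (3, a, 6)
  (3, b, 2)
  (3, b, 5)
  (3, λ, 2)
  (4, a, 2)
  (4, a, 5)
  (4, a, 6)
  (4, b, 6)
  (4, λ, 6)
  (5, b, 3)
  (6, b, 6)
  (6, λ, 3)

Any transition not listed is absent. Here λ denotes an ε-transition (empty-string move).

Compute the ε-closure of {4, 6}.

Begin with {4, 6}.
ε-move 6 → 3; add 3.
ε-move 3 → 2; add 2.

{2, 3, 4, 6}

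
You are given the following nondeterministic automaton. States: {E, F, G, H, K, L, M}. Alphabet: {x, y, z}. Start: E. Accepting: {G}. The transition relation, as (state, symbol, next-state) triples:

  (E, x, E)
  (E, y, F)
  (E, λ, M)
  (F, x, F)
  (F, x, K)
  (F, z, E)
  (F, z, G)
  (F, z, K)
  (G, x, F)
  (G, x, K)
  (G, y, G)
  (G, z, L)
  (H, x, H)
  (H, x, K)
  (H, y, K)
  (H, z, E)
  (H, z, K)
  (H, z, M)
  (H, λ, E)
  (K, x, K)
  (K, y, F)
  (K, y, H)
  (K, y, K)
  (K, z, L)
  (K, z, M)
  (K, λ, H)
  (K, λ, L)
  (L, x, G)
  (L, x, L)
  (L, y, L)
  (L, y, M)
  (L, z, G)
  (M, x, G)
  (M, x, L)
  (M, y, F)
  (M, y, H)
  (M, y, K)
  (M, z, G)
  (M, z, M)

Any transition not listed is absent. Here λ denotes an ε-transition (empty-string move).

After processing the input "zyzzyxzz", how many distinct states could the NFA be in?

6

Start: ε-closure({E}) = {E, M}.
Read 'z': E→∅, M→{G, M}; now {G, M}.
Read 'y': G→{G}, M→{F, H, K}; union {F, G, H, K}; ε-closure = {E, F, G, H, K, L, M}.
Read 'z': E→∅, F→{E, G, K}, G→{L}, H→{E, K, M}, K→{L, M}, L→{G}, M→{G, M}; union {E, G, K, L, M}; ε-closure = {E, G, H, K, L, M}.
Read 'z': E→∅, G→{L}, H→{E, K, M}, K→{L, M}, L→{G}, M→{G, M}; union {E, G, K, L, M}; ε-closure = {E, G, H, K, L, M}.
Read 'y': E→{F}, G→{G}, H→{K}, K→{F, H, K}, L→{L, M}, M→{F, H, K}; union {F, G, H, K, L, M}; ε-closure = {E, F, G, H, K, L, M}.
Read 'x': E→{E}, F→{F, K}, G→{F, K}, H→{H, K}, K→{K}, L→{G, L}, M→{G, L}; union {E, F, G, H, K, L}; ε-closure = {E, F, G, H, K, L, M}.
Read 'z': E→∅, F→{E, G, K}, G→{L}, H→{E, K, M}, K→{L, M}, L→{G}, M→{G, M}; union {E, G, K, L, M}; ε-closure = {E, G, H, K, L, M}.
Read 'z': E→∅, G→{L}, H→{E, K, M}, K→{L, M}, L→{G}, M→{G, M}; union {E, G, K, L, M}; ε-closure = {E, G, H, K, L, M}.
That set has 6 states.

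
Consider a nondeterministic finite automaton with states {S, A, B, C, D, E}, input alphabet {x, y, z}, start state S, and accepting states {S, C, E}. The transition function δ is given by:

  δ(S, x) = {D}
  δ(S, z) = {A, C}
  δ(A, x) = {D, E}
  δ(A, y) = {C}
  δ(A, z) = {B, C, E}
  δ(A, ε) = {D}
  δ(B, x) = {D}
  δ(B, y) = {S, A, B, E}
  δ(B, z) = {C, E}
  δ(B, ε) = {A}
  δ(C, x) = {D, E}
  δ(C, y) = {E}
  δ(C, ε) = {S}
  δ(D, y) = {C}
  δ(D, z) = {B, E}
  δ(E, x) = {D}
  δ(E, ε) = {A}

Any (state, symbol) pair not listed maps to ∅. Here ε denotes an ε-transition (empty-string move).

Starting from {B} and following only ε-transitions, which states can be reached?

Begin with {B}.
ε-move B → A; add A.
ε-move A → D; add D.

{A, B, D}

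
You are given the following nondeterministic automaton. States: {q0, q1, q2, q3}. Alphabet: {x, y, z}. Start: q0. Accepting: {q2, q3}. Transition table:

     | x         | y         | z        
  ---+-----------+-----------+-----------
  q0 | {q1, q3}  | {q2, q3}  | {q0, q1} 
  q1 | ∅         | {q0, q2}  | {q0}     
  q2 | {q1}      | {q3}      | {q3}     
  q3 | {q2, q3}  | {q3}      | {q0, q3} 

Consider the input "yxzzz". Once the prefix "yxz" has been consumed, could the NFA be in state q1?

Start in {q0}.
Read 'y': q0→{q2, q3}; now {q2, q3}.
Read 'x': q2→{q1}, q3→{q2, q3}; now {q1, q2, q3}.
Read 'z': q1→{q0}, q2→{q3}, q3→{q0, q3}; now {q0, q3}.
State q1 is not in {q0, q3}.

No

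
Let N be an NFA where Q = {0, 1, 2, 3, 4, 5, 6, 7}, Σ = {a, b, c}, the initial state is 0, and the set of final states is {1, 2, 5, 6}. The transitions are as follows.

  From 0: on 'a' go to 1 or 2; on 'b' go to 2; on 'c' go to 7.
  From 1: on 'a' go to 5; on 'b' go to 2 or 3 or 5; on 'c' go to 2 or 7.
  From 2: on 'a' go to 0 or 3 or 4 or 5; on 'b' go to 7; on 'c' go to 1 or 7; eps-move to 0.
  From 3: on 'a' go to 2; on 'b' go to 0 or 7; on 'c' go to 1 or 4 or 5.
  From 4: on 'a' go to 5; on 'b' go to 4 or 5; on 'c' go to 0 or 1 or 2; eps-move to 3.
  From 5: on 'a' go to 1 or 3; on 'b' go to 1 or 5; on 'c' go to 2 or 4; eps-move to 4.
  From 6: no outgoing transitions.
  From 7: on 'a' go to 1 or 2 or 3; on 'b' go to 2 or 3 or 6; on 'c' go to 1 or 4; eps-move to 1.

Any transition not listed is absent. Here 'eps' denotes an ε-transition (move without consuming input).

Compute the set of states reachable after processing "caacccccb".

Start in {0}.
Read 'c': 0→{7}; union {7}; ε-closure = {1, 7}.
Read 'a': 1→{5}, 7→{1, 2, 3}; union {1, 2, 3, 5}; ε-closure = {0, 1, 2, 3, 4, 5}.
Read 'a': 0→{1, 2}, 1→{5}, 2→{0, 3, 4, 5}, 3→{2}, 4→{5}, 5→{1, 3}; now {0, 1, 2, 3, 4, 5}.
Read 'c': 0→{7}, 1→{2, 7}, 2→{1, 7}, 3→{1, 4, 5}, 4→{0, 1, 2}, 5→{2, 4}; union {0, 1, 2, 4, 5, 7}; ε-closure = {0, 1, 2, 3, 4, 5, 7}.
Read 'c': 0→{7}, 1→{2, 7}, 2→{1, 7}, 3→{1, 4, 5}, 4→{0, 1, 2}, 5→{2, 4}, 7→{1, 4}; union {0, 1, 2, 4, 5, 7}; ε-closure = {0, 1, 2, 3, 4, 5, 7}.
Read 'c': 0→{7}, 1→{2, 7}, 2→{1, 7}, 3→{1, 4, 5}, 4→{0, 1, 2}, 5→{2, 4}, 7→{1, 4}; union {0, 1, 2, 4, 5, 7}; ε-closure = {0, 1, 2, 3, 4, 5, 7}.
Read 'c': 0→{7}, 1→{2, 7}, 2→{1, 7}, 3→{1, 4, 5}, 4→{0, 1, 2}, 5→{2, 4}, 7→{1, 4}; union {0, 1, 2, 4, 5, 7}; ε-closure = {0, 1, 2, 3, 4, 5, 7}.
Read 'c': 0→{7}, 1→{2, 7}, 2→{1, 7}, 3→{1, 4, 5}, 4→{0, 1, 2}, 5→{2, 4}, 7→{1, 4}; union {0, 1, 2, 4, 5, 7}; ε-closure = {0, 1, 2, 3, 4, 5, 7}.
Read 'b': 0→{2}, 1→{2, 3, 5}, 2→{7}, 3→{0, 7}, 4→{4, 5}, 5→{1, 5}, 7→{2, 3, 6}; now {0, 1, 2, 3, 4, 5, 6, 7}.

{0, 1, 2, 3, 4, 5, 6, 7}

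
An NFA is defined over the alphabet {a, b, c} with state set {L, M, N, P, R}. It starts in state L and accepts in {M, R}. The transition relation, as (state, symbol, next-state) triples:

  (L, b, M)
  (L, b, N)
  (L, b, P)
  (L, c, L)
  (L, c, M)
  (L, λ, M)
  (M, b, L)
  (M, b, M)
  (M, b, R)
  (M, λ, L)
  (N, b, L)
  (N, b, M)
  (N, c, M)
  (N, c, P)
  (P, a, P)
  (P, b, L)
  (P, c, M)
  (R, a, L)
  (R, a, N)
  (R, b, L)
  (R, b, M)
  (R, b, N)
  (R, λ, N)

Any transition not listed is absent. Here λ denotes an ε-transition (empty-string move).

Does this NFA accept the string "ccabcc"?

Start: ε-closure({L}) = {L, M}.
Read 'c': L→{L, M}, M→∅; now {L, M}.
Read 'c': L→{L, M}, M→∅; now {L, M}.
Read 'a': L→∅, M→∅; now ∅.
The set is empty and remains empty for the remaining 3 symbols.
The final set ∅ contains no accepting state.

No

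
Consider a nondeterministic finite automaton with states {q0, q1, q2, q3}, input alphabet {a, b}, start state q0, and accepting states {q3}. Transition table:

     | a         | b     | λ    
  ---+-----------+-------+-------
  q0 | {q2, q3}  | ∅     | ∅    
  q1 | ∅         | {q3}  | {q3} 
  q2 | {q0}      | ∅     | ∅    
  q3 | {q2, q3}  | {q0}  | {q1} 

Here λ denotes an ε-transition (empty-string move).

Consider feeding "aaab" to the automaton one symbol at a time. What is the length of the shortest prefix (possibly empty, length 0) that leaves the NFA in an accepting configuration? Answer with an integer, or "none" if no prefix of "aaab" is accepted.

1

Start in {q0}.
Read 'a': {q0} → {q1, q2, q3}.
None of the earlier sets intersect F, but {q1, q2, q3} does.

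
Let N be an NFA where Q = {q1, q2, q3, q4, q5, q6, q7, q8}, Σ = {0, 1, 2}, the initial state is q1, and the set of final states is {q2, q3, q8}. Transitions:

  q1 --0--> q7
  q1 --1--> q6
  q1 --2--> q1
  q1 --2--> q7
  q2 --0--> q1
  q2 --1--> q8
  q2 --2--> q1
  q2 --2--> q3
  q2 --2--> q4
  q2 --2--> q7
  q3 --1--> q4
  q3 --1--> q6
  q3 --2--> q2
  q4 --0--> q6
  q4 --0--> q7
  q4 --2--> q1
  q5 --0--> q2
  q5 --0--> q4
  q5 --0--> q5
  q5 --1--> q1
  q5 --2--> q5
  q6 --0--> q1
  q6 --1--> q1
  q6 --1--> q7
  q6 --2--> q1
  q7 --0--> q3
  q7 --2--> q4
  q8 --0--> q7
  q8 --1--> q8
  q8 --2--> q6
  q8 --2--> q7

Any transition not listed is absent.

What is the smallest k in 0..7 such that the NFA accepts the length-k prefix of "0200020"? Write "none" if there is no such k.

Start in {q1}.
Read '0': q1→{q7}; now {q7}.
Read '2': q7→{q4}; now {q4}.
Read '0': q4→{q6, q7}; now {q6, q7}.
Read '0': q6→{q1}, q7→{q3}; now {q1, q3}.
None of the earlier sets intersect F, but {q1, q3} does.

4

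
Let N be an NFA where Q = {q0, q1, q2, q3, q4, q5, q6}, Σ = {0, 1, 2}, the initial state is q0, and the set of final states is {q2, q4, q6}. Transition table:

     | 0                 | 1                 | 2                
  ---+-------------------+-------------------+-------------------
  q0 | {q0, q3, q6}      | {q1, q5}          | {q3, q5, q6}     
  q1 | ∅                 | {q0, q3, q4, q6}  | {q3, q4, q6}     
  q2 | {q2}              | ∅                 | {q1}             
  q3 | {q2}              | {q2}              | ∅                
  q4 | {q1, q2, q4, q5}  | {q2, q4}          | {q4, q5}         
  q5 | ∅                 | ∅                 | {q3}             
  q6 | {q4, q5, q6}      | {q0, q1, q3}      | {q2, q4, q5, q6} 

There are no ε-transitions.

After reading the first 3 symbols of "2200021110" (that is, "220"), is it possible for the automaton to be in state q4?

Start in {q0}.
Read '2': q0→{q3, q5, q6}; now {q3, q5, q6}.
Read '2': q3→∅, q5→{q3}, q6→{q2, q4, q5, q6}; now {q2, q3, q4, q5, q6}.
Read '0': q2→{q2}, q3→{q2}, q4→{q1, q2, q4, q5}, q5→∅, q6→{q4, q5, q6}; now {q1, q2, q4, q5, q6}.
State q4 is in {q1, q2, q4, q5, q6}.

Yes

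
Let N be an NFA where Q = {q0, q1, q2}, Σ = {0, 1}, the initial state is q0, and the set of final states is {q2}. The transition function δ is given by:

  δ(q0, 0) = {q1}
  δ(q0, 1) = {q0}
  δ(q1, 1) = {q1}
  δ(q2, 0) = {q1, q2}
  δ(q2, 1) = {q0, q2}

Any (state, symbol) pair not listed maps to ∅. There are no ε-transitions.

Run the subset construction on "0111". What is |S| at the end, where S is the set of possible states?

Start in {q0}.
Read '0': q0→{q1}; now {q1}.
Read '1': q1→{q1}; now {q1}.
Read '1': q1→{q1}; now {q1}.
Read '1': q1→{q1}; now {q1}.
That set has 1 state.

1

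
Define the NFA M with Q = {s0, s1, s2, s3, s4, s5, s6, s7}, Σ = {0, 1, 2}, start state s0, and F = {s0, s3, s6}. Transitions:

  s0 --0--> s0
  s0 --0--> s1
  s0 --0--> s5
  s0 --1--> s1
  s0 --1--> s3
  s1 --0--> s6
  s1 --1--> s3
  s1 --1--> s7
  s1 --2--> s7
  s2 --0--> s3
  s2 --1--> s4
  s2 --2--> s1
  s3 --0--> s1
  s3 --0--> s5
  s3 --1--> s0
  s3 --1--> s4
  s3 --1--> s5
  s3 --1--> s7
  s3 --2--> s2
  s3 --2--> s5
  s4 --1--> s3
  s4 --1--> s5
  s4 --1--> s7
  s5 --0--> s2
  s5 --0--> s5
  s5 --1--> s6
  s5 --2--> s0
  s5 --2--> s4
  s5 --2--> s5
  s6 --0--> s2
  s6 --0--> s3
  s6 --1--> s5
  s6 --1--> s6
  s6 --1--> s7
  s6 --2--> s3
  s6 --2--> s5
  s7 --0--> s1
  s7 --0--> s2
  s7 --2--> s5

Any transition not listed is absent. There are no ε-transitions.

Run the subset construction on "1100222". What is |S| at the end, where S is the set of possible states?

5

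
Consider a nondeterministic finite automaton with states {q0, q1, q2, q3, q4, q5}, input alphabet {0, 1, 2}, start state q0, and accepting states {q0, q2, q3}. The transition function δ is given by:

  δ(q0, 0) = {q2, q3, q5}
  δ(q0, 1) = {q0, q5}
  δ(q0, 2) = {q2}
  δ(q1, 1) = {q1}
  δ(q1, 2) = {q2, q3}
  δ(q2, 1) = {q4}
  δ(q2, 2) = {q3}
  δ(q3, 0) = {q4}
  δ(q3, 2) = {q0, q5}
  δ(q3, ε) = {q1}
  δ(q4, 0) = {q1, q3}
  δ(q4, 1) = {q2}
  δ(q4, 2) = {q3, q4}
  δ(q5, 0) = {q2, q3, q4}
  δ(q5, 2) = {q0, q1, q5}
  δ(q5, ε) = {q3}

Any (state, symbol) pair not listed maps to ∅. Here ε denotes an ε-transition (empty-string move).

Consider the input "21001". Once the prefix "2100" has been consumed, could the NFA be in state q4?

Yes

Start in {q0}.
Read '2': q0→{q2}; now {q2}.
Read '1': q2→{q4}; now {q4}.
Read '0': q4→{q1, q3}; now {q1, q3}.
Read '0': q1→∅, q3→{q4}; now {q4}.
State q4 is in {q4}.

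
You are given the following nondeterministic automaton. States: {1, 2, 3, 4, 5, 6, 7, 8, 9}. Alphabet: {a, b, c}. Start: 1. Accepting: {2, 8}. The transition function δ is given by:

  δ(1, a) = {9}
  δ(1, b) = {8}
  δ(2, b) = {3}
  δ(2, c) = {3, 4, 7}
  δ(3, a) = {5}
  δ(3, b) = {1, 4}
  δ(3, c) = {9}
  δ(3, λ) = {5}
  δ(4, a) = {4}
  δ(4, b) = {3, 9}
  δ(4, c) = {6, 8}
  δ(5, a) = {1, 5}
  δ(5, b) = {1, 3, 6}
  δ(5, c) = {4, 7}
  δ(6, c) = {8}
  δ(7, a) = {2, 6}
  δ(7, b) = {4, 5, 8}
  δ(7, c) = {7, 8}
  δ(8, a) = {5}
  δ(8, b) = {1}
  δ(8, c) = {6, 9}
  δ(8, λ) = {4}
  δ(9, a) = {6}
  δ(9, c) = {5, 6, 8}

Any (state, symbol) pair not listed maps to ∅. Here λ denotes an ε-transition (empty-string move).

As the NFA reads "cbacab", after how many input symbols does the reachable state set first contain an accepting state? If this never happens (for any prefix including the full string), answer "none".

none

Start in {1}.
Read 'c': {1} → ∅.
The set is empty and remains empty for the remaining 5 symbols.
No reachable set along the way intersects F.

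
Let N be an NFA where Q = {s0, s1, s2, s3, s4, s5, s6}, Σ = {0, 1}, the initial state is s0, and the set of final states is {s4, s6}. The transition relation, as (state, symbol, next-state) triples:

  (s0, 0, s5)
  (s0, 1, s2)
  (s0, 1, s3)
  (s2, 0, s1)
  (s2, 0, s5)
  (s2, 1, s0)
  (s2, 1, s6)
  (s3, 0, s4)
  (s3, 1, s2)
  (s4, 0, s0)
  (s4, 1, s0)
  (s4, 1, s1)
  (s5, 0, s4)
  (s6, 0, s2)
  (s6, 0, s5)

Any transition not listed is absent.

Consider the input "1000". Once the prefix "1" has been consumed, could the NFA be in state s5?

No

Start in {s0}.
Read '1': s0→{s2, s3}; now {s2, s3}.
State s5 is not in {s2, s3}.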